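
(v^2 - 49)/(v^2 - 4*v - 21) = (v + 7)/(v + 3)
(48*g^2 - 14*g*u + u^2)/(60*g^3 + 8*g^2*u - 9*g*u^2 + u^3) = (-8*g + u)/(-10*g^2 - 3*g*u + u^2)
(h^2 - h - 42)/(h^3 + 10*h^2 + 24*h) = (h - 7)/(h*(h + 4))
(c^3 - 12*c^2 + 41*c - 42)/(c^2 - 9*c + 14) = c - 3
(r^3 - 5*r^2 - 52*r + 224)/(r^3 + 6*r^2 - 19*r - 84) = (r - 8)/(r + 3)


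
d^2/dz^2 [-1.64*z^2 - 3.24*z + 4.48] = -3.28000000000000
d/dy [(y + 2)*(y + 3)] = 2*y + 5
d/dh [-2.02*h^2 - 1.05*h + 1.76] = -4.04*h - 1.05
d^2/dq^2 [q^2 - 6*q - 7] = 2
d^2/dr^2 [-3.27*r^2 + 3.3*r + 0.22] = -6.54000000000000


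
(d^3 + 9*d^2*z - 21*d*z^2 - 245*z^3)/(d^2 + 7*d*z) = d + 2*z - 35*z^2/d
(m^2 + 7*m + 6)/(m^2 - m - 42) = (m + 1)/(m - 7)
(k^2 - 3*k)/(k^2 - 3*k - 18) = k*(3 - k)/(-k^2 + 3*k + 18)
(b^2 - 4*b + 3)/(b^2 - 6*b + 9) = (b - 1)/(b - 3)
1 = 1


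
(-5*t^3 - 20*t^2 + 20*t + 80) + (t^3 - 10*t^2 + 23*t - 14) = -4*t^3 - 30*t^2 + 43*t + 66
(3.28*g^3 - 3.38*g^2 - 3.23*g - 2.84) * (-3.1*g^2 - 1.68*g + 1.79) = -10.168*g^5 + 4.9676*g^4 + 21.5626*g^3 + 8.1802*g^2 - 1.0105*g - 5.0836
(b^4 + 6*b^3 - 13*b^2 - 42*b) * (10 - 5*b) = -5*b^5 - 20*b^4 + 125*b^3 + 80*b^2 - 420*b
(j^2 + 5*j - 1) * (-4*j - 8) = -4*j^3 - 28*j^2 - 36*j + 8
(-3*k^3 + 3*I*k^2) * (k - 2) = -3*k^4 + 6*k^3 + 3*I*k^3 - 6*I*k^2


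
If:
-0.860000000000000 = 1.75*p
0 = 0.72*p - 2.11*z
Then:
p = -0.49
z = -0.17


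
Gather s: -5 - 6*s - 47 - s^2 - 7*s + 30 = -s^2 - 13*s - 22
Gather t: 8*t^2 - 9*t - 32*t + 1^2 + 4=8*t^2 - 41*t + 5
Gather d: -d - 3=-d - 3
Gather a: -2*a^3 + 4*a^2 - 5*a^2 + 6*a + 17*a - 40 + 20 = -2*a^3 - a^2 + 23*a - 20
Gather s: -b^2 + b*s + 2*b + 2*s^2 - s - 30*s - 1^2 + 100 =-b^2 + 2*b + 2*s^2 + s*(b - 31) + 99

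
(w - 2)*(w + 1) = w^2 - w - 2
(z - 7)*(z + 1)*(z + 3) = z^3 - 3*z^2 - 25*z - 21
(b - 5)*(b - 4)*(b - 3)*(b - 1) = b^4 - 13*b^3 + 59*b^2 - 107*b + 60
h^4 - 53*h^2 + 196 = (h - 7)*(h - 2)*(h + 2)*(h + 7)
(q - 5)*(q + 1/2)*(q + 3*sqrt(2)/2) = q^3 - 9*q^2/2 + 3*sqrt(2)*q^2/2 - 27*sqrt(2)*q/4 - 5*q/2 - 15*sqrt(2)/4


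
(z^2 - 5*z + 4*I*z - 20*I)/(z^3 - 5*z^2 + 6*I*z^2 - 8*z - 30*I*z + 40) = 1/(z + 2*I)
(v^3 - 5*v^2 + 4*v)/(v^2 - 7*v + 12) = v*(v - 1)/(v - 3)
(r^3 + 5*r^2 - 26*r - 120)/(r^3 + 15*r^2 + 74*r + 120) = (r - 5)/(r + 5)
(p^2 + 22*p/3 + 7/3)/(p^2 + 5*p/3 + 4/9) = 3*(p + 7)/(3*p + 4)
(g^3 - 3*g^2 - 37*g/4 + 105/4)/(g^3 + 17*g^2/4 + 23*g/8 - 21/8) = 2*(4*g^2 - 24*g + 35)/(8*g^2 + 10*g - 7)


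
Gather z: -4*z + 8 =8 - 4*z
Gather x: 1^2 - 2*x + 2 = 3 - 2*x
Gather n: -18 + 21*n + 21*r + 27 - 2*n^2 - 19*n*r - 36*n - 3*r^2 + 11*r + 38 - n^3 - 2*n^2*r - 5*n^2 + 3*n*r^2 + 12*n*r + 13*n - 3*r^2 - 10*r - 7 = -n^3 + n^2*(-2*r - 7) + n*(3*r^2 - 7*r - 2) - 6*r^2 + 22*r + 40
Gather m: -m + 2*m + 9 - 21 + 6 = m - 6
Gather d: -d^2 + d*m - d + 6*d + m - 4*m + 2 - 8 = -d^2 + d*(m + 5) - 3*m - 6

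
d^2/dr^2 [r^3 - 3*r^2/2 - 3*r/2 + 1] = 6*r - 3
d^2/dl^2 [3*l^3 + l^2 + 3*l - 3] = 18*l + 2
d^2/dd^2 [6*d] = 0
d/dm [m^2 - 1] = 2*m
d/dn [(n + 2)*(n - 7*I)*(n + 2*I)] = 3*n^2 + n*(4 - 10*I) + 14 - 10*I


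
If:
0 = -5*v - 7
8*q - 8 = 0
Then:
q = 1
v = -7/5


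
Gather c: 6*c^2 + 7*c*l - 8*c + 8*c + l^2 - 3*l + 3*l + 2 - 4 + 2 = 6*c^2 + 7*c*l + l^2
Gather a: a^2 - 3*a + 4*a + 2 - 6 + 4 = a^2 + a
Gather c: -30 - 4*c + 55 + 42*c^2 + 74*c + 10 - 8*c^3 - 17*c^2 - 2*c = -8*c^3 + 25*c^2 + 68*c + 35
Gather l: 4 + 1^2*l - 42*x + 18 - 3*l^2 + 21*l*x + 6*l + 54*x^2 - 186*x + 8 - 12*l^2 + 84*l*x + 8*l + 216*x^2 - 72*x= -15*l^2 + l*(105*x + 15) + 270*x^2 - 300*x + 30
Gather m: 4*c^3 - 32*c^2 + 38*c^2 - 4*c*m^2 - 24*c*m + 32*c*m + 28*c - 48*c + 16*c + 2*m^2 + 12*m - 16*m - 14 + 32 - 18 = 4*c^3 + 6*c^2 - 4*c + m^2*(2 - 4*c) + m*(8*c - 4)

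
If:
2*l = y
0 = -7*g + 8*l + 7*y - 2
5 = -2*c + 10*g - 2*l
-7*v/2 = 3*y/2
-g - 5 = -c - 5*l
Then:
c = 869/232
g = 157/116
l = 121/232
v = -363/812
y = 121/116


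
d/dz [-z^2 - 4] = -2*z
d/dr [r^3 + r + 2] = 3*r^2 + 1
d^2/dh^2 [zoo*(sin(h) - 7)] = zoo*sin(h)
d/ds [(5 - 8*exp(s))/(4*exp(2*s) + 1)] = 8*((8*exp(s) - 5)*exp(s) - 4*exp(2*s) - 1)*exp(s)/(4*exp(2*s) + 1)^2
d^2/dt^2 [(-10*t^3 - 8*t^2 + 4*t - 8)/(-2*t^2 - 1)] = 4*(-18*t^3 + 24*t^2 + 27*t - 4)/(8*t^6 + 12*t^4 + 6*t^2 + 1)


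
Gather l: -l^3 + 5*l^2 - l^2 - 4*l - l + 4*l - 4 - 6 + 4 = -l^3 + 4*l^2 - l - 6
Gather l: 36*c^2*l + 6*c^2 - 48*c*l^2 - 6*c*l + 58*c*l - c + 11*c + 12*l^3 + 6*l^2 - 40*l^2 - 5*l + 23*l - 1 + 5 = 6*c^2 + 10*c + 12*l^3 + l^2*(-48*c - 34) + l*(36*c^2 + 52*c + 18) + 4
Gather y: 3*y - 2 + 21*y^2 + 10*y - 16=21*y^2 + 13*y - 18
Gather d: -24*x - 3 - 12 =-24*x - 15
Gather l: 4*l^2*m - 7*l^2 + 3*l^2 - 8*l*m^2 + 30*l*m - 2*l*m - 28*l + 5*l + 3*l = l^2*(4*m - 4) + l*(-8*m^2 + 28*m - 20)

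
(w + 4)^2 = w^2 + 8*w + 16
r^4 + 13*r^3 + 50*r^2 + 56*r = r*(r + 2)*(r + 4)*(r + 7)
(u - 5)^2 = u^2 - 10*u + 25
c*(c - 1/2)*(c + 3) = c^3 + 5*c^2/2 - 3*c/2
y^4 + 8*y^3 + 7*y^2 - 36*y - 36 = (y - 2)*(y + 1)*(y + 3)*(y + 6)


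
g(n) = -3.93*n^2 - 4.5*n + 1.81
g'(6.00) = -51.66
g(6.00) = -166.67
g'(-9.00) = 66.24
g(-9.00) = -276.02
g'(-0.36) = -1.67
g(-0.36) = 2.92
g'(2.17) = -21.56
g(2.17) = -26.46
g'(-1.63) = 8.31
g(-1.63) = -1.30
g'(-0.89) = 2.50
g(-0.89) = 2.70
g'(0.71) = -10.08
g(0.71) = -3.37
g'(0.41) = -7.72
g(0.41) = -0.70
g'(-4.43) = 30.32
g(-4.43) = -55.38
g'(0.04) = -4.81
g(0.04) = 1.62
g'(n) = -7.86*n - 4.5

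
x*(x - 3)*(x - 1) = x^3 - 4*x^2 + 3*x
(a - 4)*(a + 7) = a^2 + 3*a - 28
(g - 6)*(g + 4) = g^2 - 2*g - 24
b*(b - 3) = b^2 - 3*b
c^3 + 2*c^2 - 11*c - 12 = (c - 3)*(c + 1)*(c + 4)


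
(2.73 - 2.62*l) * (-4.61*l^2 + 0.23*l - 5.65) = 12.0782*l^3 - 13.1879*l^2 + 15.4309*l - 15.4245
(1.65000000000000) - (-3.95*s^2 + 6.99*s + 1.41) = 3.95*s^2 - 6.99*s + 0.24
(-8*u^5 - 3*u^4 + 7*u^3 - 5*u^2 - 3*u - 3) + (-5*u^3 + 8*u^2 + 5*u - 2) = -8*u^5 - 3*u^4 + 2*u^3 + 3*u^2 + 2*u - 5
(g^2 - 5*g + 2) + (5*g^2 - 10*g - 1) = 6*g^2 - 15*g + 1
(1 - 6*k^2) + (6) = 7 - 6*k^2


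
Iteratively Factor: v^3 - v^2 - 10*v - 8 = (v - 4)*(v^2 + 3*v + 2) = (v - 4)*(v + 1)*(v + 2)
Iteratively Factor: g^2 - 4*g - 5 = (g - 5)*(g + 1)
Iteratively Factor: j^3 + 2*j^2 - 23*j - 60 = (j + 3)*(j^2 - j - 20) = (j + 3)*(j + 4)*(j - 5)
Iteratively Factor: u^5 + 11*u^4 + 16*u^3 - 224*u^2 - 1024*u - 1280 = (u - 5)*(u^4 + 16*u^3 + 96*u^2 + 256*u + 256) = (u - 5)*(u + 4)*(u^3 + 12*u^2 + 48*u + 64) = (u - 5)*(u + 4)^2*(u^2 + 8*u + 16) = (u - 5)*(u + 4)^3*(u + 4)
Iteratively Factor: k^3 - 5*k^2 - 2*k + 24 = (k - 4)*(k^2 - k - 6) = (k - 4)*(k - 3)*(k + 2)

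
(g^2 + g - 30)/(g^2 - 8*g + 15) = (g + 6)/(g - 3)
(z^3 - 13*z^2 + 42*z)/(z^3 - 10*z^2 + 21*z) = (z - 6)/(z - 3)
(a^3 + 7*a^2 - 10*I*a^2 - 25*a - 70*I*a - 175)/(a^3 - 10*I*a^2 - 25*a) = (a + 7)/a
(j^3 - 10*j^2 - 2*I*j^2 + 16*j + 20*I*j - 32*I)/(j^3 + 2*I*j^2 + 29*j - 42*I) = (j^2 - 10*j + 16)/(j^2 + 4*I*j + 21)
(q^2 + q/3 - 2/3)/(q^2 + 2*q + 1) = (q - 2/3)/(q + 1)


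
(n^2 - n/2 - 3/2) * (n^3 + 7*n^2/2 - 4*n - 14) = n^5 + 3*n^4 - 29*n^3/4 - 69*n^2/4 + 13*n + 21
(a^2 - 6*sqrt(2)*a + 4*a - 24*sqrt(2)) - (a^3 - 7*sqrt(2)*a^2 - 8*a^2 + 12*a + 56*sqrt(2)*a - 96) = -a^3 + 9*a^2 + 7*sqrt(2)*a^2 - 62*sqrt(2)*a - 8*a - 24*sqrt(2) + 96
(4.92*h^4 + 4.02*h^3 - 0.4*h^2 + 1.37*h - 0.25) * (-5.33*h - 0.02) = -26.2236*h^5 - 21.525*h^4 + 2.0516*h^3 - 7.2941*h^2 + 1.3051*h + 0.005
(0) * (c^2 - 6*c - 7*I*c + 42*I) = 0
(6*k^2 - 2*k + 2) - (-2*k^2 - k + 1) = 8*k^2 - k + 1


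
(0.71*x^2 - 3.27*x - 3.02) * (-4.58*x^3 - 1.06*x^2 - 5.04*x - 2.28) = -3.2518*x^5 + 14.224*x^4 + 13.7194*x^3 + 18.0632*x^2 + 22.6764*x + 6.8856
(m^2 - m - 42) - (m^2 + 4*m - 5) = -5*m - 37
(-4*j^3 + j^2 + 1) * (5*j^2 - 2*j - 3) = -20*j^5 + 13*j^4 + 10*j^3 + 2*j^2 - 2*j - 3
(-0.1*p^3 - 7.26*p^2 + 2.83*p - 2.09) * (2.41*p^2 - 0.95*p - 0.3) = -0.241*p^5 - 17.4016*p^4 + 13.7473*p^3 - 5.5474*p^2 + 1.1365*p + 0.627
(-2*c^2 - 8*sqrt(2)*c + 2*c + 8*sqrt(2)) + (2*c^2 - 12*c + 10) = -8*sqrt(2)*c - 10*c + 10 + 8*sqrt(2)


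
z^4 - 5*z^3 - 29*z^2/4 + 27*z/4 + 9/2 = (z - 6)*(z - 1)*(z + 1/2)*(z + 3/2)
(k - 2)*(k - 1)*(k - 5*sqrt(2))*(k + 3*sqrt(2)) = k^4 - 3*k^3 - 2*sqrt(2)*k^3 - 28*k^2 + 6*sqrt(2)*k^2 - 4*sqrt(2)*k + 90*k - 60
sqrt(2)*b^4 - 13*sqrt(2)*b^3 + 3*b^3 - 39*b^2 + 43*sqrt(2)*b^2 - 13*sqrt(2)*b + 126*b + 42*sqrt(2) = (b - 7)*(b - 6)*(b + sqrt(2))*(sqrt(2)*b + 1)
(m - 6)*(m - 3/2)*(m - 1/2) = m^3 - 8*m^2 + 51*m/4 - 9/2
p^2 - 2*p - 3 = (p - 3)*(p + 1)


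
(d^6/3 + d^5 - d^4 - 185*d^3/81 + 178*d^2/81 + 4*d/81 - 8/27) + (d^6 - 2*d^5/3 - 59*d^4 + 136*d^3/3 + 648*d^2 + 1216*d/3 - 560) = 4*d^6/3 + d^5/3 - 60*d^4 + 3487*d^3/81 + 52666*d^2/81 + 32836*d/81 - 15128/27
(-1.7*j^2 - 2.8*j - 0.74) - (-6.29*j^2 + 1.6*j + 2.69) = 4.59*j^2 - 4.4*j - 3.43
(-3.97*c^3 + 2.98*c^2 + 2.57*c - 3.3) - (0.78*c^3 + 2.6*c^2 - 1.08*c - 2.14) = -4.75*c^3 + 0.38*c^2 + 3.65*c - 1.16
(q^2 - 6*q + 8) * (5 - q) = -q^3 + 11*q^2 - 38*q + 40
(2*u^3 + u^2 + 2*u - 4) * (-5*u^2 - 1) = -10*u^5 - 5*u^4 - 12*u^3 + 19*u^2 - 2*u + 4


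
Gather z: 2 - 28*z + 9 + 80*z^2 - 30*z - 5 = 80*z^2 - 58*z + 6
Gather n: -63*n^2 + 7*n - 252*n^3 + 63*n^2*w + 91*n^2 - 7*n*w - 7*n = -252*n^3 + n^2*(63*w + 28) - 7*n*w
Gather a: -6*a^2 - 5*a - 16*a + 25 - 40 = -6*a^2 - 21*a - 15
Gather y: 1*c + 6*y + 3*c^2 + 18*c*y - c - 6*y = 3*c^2 + 18*c*y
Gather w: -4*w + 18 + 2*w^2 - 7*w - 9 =2*w^2 - 11*w + 9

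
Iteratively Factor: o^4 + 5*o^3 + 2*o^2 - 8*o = (o + 4)*(o^3 + o^2 - 2*o) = (o + 2)*(o + 4)*(o^2 - o) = o*(o + 2)*(o + 4)*(o - 1)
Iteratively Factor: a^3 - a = (a - 1)*(a^2 + a) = (a - 1)*(a + 1)*(a)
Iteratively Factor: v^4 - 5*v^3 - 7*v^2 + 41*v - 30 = (v - 5)*(v^3 - 7*v + 6) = (v - 5)*(v - 2)*(v^2 + 2*v - 3) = (v - 5)*(v - 2)*(v + 3)*(v - 1)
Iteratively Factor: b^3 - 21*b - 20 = (b + 1)*(b^2 - b - 20) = (b + 1)*(b + 4)*(b - 5)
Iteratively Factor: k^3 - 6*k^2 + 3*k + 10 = (k - 5)*(k^2 - k - 2) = (k - 5)*(k + 1)*(k - 2)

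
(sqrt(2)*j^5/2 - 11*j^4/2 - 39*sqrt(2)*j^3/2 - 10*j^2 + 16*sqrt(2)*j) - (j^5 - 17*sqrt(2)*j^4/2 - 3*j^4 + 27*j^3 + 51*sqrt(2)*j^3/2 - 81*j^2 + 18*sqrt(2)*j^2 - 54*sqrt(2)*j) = -j^5 + sqrt(2)*j^5/2 - 5*j^4/2 + 17*sqrt(2)*j^4/2 - 45*sqrt(2)*j^3 - 27*j^3 - 18*sqrt(2)*j^2 + 71*j^2 + 70*sqrt(2)*j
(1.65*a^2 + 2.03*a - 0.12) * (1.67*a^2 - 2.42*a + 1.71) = 2.7555*a^4 - 0.6029*a^3 - 2.2915*a^2 + 3.7617*a - 0.2052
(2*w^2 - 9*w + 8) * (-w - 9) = -2*w^3 - 9*w^2 + 73*w - 72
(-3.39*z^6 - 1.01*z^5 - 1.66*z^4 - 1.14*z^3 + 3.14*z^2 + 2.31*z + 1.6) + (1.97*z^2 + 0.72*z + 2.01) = -3.39*z^6 - 1.01*z^5 - 1.66*z^4 - 1.14*z^3 + 5.11*z^2 + 3.03*z + 3.61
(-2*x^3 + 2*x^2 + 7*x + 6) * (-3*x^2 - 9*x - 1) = 6*x^5 + 12*x^4 - 37*x^3 - 83*x^2 - 61*x - 6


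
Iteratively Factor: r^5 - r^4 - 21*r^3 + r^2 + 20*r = (r + 1)*(r^4 - 2*r^3 - 19*r^2 + 20*r) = (r - 5)*(r + 1)*(r^3 + 3*r^2 - 4*r) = r*(r - 5)*(r + 1)*(r^2 + 3*r - 4) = r*(r - 5)*(r + 1)*(r + 4)*(r - 1)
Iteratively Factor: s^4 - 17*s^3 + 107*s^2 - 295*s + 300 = (s - 3)*(s^3 - 14*s^2 + 65*s - 100) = (s - 4)*(s - 3)*(s^2 - 10*s + 25) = (s - 5)*(s - 4)*(s - 3)*(s - 5)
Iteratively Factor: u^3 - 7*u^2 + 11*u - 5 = (u - 1)*(u^2 - 6*u + 5) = (u - 1)^2*(u - 5)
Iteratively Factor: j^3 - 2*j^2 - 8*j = (j + 2)*(j^2 - 4*j) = (j - 4)*(j + 2)*(j)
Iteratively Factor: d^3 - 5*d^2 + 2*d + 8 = (d - 2)*(d^2 - 3*d - 4) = (d - 2)*(d + 1)*(d - 4)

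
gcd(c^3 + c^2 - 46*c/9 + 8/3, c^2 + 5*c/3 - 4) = c^2 + 5*c/3 - 4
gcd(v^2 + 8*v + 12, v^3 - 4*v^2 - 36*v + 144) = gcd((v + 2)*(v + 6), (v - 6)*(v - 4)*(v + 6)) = v + 6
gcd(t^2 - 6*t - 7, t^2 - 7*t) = t - 7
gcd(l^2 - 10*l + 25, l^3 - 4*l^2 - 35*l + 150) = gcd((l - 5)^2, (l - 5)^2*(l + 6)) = l^2 - 10*l + 25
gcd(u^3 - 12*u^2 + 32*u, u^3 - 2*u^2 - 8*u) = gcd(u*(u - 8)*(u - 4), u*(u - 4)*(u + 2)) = u^2 - 4*u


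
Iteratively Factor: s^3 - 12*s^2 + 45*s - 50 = (s - 5)*(s^2 - 7*s + 10) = (s - 5)^2*(s - 2)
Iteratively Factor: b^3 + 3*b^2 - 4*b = (b - 1)*(b^2 + 4*b) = b*(b - 1)*(b + 4)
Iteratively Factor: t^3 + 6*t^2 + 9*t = (t + 3)*(t^2 + 3*t) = (t + 3)^2*(t)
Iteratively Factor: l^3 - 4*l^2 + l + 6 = (l - 2)*(l^2 - 2*l - 3) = (l - 2)*(l + 1)*(l - 3)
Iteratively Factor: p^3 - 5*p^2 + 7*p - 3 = (p - 1)*(p^2 - 4*p + 3) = (p - 3)*(p - 1)*(p - 1)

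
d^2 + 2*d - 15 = (d - 3)*(d + 5)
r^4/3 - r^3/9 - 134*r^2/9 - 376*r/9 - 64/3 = (r/3 + 1)*(r - 8)*(r + 2/3)*(r + 4)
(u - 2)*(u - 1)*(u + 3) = u^3 - 7*u + 6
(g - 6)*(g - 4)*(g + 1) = g^3 - 9*g^2 + 14*g + 24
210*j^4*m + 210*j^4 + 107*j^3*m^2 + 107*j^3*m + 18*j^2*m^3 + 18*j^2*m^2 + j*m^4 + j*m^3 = (5*j + m)*(6*j + m)*(7*j + m)*(j*m + j)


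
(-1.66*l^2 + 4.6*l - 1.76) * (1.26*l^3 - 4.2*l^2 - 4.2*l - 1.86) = -2.0916*l^5 + 12.768*l^4 - 14.5656*l^3 - 8.8404*l^2 - 1.164*l + 3.2736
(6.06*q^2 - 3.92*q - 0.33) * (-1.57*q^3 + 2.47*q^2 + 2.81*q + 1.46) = -9.5142*q^5 + 21.1226*q^4 + 7.8643*q^3 - 2.9827*q^2 - 6.6505*q - 0.4818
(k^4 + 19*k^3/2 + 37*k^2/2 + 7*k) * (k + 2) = k^5 + 23*k^4/2 + 75*k^3/2 + 44*k^2 + 14*k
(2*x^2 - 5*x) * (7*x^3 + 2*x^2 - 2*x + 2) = 14*x^5 - 31*x^4 - 14*x^3 + 14*x^2 - 10*x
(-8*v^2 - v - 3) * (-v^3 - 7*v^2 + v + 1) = 8*v^5 + 57*v^4 + 2*v^3 + 12*v^2 - 4*v - 3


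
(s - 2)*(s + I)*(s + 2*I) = s^3 - 2*s^2 + 3*I*s^2 - 2*s - 6*I*s + 4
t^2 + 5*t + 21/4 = (t + 3/2)*(t + 7/2)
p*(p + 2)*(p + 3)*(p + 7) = p^4 + 12*p^3 + 41*p^2 + 42*p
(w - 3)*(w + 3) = w^2 - 9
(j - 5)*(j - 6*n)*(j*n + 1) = j^3*n - 6*j^2*n^2 - 5*j^2*n + j^2 + 30*j*n^2 - 6*j*n - 5*j + 30*n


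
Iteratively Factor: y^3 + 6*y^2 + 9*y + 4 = (y + 1)*(y^2 + 5*y + 4) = (y + 1)*(y + 4)*(y + 1)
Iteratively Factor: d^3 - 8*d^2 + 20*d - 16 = (d - 2)*(d^2 - 6*d + 8) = (d - 2)^2*(d - 4)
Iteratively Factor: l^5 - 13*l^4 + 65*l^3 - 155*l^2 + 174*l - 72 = (l - 4)*(l^4 - 9*l^3 + 29*l^2 - 39*l + 18) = (l - 4)*(l - 2)*(l^3 - 7*l^2 + 15*l - 9) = (l - 4)*(l - 2)*(l - 1)*(l^2 - 6*l + 9) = (l - 4)*(l - 3)*(l - 2)*(l - 1)*(l - 3)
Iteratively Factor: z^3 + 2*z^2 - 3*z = (z + 3)*(z^2 - z) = z*(z + 3)*(z - 1)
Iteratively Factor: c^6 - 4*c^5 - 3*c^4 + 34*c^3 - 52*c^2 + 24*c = (c - 2)*(c^5 - 2*c^4 - 7*c^3 + 20*c^2 - 12*c) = (c - 2)*(c - 1)*(c^4 - c^3 - 8*c^2 + 12*c) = (c - 2)^2*(c - 1)*(c^3 + c^2 - 6*c) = (c - 2)^3*(c - 1)*(c^2 + 3*c) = c*(c - 2)^3*(c - 1)*(c + 3)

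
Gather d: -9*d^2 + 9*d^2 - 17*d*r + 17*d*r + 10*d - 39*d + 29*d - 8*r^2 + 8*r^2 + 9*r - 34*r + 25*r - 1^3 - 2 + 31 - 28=0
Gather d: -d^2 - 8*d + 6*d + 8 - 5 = -d^2 - 2*d + 3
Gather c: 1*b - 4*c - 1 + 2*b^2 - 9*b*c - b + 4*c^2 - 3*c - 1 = 2*b^2 + 4*c^2 + c*(-9*b - 7) - 2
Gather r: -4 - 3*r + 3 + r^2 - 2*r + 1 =r^2 - 5*r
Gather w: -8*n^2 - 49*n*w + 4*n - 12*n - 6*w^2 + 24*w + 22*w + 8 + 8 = -8*n^2 - 8*n - 6*w^2 + w*(46 - 49*n) + 16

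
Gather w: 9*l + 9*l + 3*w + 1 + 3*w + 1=18*l + 6*w + 2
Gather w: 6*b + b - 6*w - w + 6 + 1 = 7*b - 7*w + 7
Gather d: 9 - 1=8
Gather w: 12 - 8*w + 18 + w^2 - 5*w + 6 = w^2 - 13*w + 36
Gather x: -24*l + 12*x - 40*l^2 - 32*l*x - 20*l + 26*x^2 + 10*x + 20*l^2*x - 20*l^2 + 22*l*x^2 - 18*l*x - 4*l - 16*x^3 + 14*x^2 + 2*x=-60*l^2 - 48*l - 16*x^3 + x^2*(22*l + 40) + x*(20*l^2 - 50*l + 24)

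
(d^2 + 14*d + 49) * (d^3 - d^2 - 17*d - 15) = d^5 + 13*d^4 + 18*d^3 - 302*d^2 - 1043*d - 735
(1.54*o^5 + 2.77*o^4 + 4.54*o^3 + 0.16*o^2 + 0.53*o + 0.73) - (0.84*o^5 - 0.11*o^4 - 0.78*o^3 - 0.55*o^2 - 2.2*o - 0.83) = 0.7*o^5 + 2.88*o^4 + 5.32*o^3 + 0.71*o^2 + 2.73*o + 1.56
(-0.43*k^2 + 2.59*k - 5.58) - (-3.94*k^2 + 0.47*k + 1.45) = 3.51*k^2 + 2.12*k - 7.03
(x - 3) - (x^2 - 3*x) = -x^2 + 4*x - 3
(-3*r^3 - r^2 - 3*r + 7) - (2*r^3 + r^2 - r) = -5*r^3 - 2*r^2 - 2*r + 7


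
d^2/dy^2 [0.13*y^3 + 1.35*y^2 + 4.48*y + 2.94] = 0.78*y + 2.7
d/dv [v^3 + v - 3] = 3*v^2 + 1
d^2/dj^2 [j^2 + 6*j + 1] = 2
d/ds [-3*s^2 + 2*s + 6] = 2 - 6*s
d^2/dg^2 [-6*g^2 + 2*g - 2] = -12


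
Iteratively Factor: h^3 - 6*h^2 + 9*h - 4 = (h - 1)*(h^2 - 5*h + 4) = (h - 1)^2*(h - 4)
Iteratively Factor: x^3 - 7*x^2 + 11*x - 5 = (x - 5)*(x^2 - 2*x + 1) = (x - 5)*(x - 1)*(x - 1)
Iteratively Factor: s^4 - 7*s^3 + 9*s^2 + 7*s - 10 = (s - 5)*(s^3 - 2*s^2 - s + 2) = (s - 5)*(s - 1)*(s^2 - s - 2) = (s - 5)*(s - 1)*(s + 1)*(s - 2)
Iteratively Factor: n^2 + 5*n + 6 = (n + 2)*(n + 3)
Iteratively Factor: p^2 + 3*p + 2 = (p + 2)*(p + 1)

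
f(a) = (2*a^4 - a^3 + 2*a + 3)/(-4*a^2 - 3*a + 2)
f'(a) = (8*a + 3)*(2*a^4 - a^3 + 2*a + 3)/(-4*a^2 - 3*a + 2)^2 + (8*a^3 - 3*a^2 + 2)/(-4*a^2 - 3*a + 2)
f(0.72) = -2.06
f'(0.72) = 6.55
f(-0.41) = 0.90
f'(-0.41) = 0.27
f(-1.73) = -4.73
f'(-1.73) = -0.61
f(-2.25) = -5.32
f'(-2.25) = 2.14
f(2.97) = -3.28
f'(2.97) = -2.31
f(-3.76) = -10.36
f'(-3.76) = 4.28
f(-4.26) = -12.64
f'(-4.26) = 4.81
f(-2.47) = -5.84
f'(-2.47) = 2.60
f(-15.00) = -122.62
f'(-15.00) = 15.62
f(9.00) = -35.57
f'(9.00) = -8.38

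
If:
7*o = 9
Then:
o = 9/7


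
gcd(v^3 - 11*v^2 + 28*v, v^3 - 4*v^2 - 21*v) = v^2 - 7*v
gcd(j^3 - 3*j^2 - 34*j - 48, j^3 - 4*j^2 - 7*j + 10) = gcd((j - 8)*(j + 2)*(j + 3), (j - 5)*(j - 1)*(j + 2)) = j + 2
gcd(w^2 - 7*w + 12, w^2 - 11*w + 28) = w - 4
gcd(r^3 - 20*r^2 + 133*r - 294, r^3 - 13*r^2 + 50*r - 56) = r - 7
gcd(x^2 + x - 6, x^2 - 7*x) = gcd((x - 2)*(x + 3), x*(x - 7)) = 1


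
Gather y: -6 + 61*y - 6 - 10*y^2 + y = -10*y^2 + 62*y - 12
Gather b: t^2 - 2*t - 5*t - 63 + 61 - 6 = t^2 - 7*t - 8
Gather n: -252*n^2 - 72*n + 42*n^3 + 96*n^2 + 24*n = 42*n^3 - 156*n^2 - 48*n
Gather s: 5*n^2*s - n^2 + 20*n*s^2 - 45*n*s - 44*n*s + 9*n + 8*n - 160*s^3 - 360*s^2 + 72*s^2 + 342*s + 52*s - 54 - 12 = -n^2 + 17*n - 160*s^3 + s^2*(20*n - 288) + s*(5*n^2 - 89*n + 394) - 66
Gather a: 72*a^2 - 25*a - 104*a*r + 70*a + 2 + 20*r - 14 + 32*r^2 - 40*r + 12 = 72*a^2 + a*(45 - 104*r) + 32*r^2 - 20*r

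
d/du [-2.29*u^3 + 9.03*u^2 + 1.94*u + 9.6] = -6.87*u^2 + 18.06*u + 1.94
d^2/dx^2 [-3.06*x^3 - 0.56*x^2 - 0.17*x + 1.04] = -18.36*x - 1.12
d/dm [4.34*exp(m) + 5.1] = 4.34*exp(m)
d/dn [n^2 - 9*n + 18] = 2*n - 9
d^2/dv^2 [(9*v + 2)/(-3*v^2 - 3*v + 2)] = 6*(-3*(2*v + 1)^2*(9*v + 2) + (27*v + 11)*(3*v^2 + 3*v - 2))/(3*v^2 + 3*v - 2)^3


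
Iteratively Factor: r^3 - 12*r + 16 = (r - 2)*(r^2 + 2*r - 8) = (r - 2)*(r + 4)*(r - 2)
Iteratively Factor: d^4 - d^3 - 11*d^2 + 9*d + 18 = (d - 3)*(d^3 + 2*d^2 - 5*d - 6) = (d - 3)*(d + 1)*(d^2 + d - 6) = (d - 3)*(d + 1)*(d + 3)*(d - 2)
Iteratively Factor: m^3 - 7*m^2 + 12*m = (m)*(m^2 - 7*m + 12) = m*(m - 4)*(m - 3)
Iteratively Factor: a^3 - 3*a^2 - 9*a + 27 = (a - 3)*(a^2 - 9) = (a - 3)*(a + 3)*(a - 3)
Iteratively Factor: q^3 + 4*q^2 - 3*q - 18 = (q + 3)*(q^2 + q - 6) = (q - 2)*(q + 3)*(q + 3)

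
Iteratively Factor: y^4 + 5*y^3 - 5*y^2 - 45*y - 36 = (y + 3)*(y^3 + 2*y^2 - 11*y - 12) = (y + 3)*(y + 4)*(y^2 - 2*y - 3) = (y - 3)*(y + 3)*(y + 4)*(y + 1)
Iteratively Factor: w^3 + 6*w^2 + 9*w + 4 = (w + 1)*(w^2 + 5*w + 4) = (w + 1)*(w + 4)*(w + 1)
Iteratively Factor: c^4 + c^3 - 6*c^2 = (c)*(c^3 + c^2 - 6*c) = c*(c - 2)*(c^2 + 3*c) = c^2*(c - 2)*(c + 3)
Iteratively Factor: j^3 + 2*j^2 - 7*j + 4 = (j - 1)*(j^2 + 3*j - 4) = (j - 1)*(j + 4)*(j - 1)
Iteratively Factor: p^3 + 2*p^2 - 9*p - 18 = (p + 2)*(p^2 - 9) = (p - 3)*(p + 2)*(p + 3)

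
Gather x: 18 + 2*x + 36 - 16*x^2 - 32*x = -16*x^2 - 30*x + 54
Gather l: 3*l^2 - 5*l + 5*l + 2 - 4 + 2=3*l^2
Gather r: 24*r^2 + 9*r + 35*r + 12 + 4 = 24*r^2 + 44*r + 16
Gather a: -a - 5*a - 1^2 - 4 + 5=-6*a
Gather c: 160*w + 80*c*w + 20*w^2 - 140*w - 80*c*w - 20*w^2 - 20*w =0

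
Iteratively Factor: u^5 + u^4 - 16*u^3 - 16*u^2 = (u)*(u^4 + u^3 - 16*u^2 - 16*u) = u*(u + 4)*(u^3 - 3*u^2 - 4*u) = u^2*(u + 4)*(u^2 - 3*u - 4) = u^2*(u - 4)*(u + 4)*(u + 1)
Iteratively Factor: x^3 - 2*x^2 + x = (x - 1)*(x^2 - x) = (x - 1)^2*(x)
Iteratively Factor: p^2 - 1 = (p + 1)*(p - 1)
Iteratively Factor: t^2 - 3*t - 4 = (t - 4)*(t + 1)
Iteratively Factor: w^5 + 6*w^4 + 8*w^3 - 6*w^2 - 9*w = (w)*(w^4 + 6*w^3 + 8*w^2 - 6*w - 9) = w*(w + 3)*(w^3 + 3*w^2 - w - 3) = w*(w - 1)*(w + 3)*(w^2 + 4*w + 3) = w*(w - 1)*(w + 1)*(w + 3)*(w + 3)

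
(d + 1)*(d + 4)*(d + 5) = d^3 + 10*d^2 + 29*d + 20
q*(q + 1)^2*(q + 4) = q^4 + 6*q^3 + 9*q^2 + 4*q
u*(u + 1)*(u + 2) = u^3 + 3*u^2 + 2*u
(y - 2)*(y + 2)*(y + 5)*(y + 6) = y^4 + 11*y^3 + 26*y^2 - 44*y - 120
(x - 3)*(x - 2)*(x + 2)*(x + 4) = x^4 + x^3 - 16*x^2 - 4*x + 48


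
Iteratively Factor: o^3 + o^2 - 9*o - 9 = (o - 3)*(o^2 + 4*o + 3) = (o - 3)*(o + 3)*(o + 1)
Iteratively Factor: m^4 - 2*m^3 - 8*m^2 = (m + 2)*(m^3 - 4*m^2) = (m - 4)*(m + 2)*(m^2) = m*(m - 4)*(m + 2)*(m)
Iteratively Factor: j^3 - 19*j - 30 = (j - 5)*(j^2 + 5*j + 6) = (j - 5)*(j + 3)*(j + 2)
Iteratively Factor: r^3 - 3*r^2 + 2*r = (r)*(r^2 - 3*r + 2) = r*(r - 1)*(r - 2)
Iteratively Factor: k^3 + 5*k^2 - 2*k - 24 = (k + 3)*(k^2 + 2*k - 8) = (k + 3)*(k + 4)*(k - 2)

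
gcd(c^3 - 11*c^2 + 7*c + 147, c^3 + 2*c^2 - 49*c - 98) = c - 7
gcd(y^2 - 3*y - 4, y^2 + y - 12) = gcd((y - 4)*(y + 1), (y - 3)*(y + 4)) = 1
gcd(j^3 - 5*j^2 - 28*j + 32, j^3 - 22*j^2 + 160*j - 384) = j - 8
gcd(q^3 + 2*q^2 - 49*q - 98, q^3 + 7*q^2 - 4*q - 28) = q^2 + 9*q + 14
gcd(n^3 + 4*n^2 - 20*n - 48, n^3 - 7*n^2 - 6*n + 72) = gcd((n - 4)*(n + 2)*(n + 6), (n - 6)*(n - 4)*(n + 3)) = n - 4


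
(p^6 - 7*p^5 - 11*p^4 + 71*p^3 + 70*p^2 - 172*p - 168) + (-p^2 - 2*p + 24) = p^6 - 7*p^5 - 11*p^4 + 71*p^3 + 69*p^2 - 174*p - 144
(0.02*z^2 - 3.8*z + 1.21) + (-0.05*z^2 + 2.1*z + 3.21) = -0.03*z^2 - 1.7*z + 4.42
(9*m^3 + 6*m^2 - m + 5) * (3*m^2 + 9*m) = 27*m^5 + 99*m^4 + 51*m^3 + 6*m^2 + 45*m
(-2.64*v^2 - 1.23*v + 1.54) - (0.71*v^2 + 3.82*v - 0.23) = -3.35*v^2 - 5.05*v + 1.77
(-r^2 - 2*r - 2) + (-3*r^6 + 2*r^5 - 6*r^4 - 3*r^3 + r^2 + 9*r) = -3*r^6 + 2*r^5 - 6*r^4 - 3*r^3 + 7*r - 2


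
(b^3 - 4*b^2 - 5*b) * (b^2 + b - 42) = b^5 - 3*b^4 - 51*b^3 + 163*b^2 + 210*b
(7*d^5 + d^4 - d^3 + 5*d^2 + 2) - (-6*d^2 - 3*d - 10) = 7*d^5 + d^4 - d^3 + 11*d^2 + 3*d + 12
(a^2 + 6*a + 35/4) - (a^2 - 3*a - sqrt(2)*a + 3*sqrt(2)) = sqrt(2)*a + 9*a - 3*sqrt(2) + 35/4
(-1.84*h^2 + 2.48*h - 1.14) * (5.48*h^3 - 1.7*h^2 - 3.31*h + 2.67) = -10.0832*h^5 + 16.7184*h^4 - 4.3728*h^3 - 11.1836*h^2 + 10.395*h - 3.0438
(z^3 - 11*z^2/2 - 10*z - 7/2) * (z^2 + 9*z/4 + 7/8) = z^5 - 13*z^4/4 - 43*z^3/2 - 493*z^2/16 - 133*z/8 - 49/16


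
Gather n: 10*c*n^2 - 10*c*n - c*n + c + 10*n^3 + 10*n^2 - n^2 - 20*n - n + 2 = c + 10*n^3 + n^2*(10*c + 9) + n*(-11*c - 21) + 2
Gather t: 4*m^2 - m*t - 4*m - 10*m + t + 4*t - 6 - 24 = 4*m^2 - 14*m + t*(5 - m) - 30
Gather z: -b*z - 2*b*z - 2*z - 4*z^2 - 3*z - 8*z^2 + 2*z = -12*z^2 + z*(-3*b - 3)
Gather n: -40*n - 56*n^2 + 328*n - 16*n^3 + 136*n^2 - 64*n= -16*n^3 + 80*n^2 + 224*n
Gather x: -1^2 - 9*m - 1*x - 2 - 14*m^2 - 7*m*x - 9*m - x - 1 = -14*m^2 - 18*m + x*(-7*m - 2) - 4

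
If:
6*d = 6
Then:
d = 1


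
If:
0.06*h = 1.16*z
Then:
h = 19.3333333333333*z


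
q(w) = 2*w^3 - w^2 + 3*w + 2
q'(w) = 6*w^2 - 2*w + 3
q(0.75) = 4.53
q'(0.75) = 4.88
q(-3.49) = -105.67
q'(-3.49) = 83.06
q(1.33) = 8.93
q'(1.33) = 10.95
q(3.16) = 64.60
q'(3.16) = 56.59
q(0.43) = 3.26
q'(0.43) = 3.25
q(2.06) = 21.42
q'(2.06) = 24.34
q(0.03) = 2.09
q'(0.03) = 2.95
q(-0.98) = -3.78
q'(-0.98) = 10.72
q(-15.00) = -7018.00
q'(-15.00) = 1383.00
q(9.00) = 1406.00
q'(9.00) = 471.00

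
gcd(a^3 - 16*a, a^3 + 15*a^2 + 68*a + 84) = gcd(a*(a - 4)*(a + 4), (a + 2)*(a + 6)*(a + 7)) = 1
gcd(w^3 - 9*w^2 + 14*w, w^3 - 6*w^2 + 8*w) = w^2 - 2*w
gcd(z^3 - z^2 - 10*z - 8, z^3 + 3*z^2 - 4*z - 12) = z + 2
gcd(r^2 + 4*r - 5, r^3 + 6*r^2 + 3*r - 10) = r^2 + 4*r - 5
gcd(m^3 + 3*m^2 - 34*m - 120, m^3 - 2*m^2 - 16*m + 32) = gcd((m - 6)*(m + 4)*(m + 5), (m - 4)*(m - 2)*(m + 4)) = m + 4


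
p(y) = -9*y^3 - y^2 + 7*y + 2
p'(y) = -27*y^2 - 2*y + 7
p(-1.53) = 21.18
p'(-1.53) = -53.14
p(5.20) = -1254.11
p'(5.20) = -733.48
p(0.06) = 2.41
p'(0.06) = 6.78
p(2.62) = -148.39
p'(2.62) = -183.58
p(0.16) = 3.06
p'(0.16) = 5.99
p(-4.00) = 534.00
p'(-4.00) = -417.00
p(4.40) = -753.22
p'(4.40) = -524.52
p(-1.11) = 5.31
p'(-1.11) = -24.05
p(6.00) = -1936.00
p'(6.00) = -977.00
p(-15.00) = 30047.00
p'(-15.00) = -6038.00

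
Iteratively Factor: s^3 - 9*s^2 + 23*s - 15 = (s - 3)*(s^2 - 6*s + 5) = (s - 5)*(s - 3)*(s - 1)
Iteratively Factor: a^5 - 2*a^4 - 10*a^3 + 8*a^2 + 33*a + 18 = (a - 3)*(a^4 + a^3 - 7*a^2 - 13*a - 6) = (a - 3)^2*(a^3 + 4*a^2 + 5*a + 2) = (a - 3)^2*(a + 1)*(a^2 + 3*a + 2) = (a - 3)^2*(a + 1)^2*(a + 2)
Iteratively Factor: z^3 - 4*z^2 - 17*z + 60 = (z - 5)*(z^2 + z - 12) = (z - 5)*(z - 3)*(z + 4)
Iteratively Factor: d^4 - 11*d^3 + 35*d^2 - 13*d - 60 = (d - 4)*(d^3 - 7*d^2 + 7*d + 15) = (d - 5)*(d - 4)*(d^2 - 2*d - 3) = (d - 5)*(d - 4)*(d + 1)*(d - 3)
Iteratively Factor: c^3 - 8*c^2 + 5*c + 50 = (c + 2)*(c^2 - 10*c + 25) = (c - 5)*(c + 2)*(c - 5)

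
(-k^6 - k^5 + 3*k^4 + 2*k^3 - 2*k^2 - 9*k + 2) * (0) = 0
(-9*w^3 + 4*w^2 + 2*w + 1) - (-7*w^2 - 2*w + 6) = -9*w^3 + 11*w^2 + 4*w - 5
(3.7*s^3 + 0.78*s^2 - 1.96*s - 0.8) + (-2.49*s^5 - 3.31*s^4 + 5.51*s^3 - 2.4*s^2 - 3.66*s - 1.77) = -2.49*s^5 - 3.31*s^4 + 9.21*s^3 - 1.62*s^2 - 5.62*s - 2.57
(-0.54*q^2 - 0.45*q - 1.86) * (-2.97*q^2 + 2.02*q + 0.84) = 1.6038*q^4 + 0.2457*q^3 + 4.1616*q^2 - 4.1352*q - 1.5624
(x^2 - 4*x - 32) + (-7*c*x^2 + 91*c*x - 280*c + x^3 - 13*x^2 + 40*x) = -7*c*x^2 + 91*c*x - 280*c + x^3 - 12*x^2 + 36*x - 32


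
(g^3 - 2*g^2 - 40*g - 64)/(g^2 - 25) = (g^3 - 2*g^2 - 40*g - 64)/(g^2 - 25)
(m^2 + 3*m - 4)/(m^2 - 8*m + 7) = (m + 4)/(m - 7)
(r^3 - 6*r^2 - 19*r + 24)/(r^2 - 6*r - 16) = (r^2 + 2*r - 3)/(r + 2)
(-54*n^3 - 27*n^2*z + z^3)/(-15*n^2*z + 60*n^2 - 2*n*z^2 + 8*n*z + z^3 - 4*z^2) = (-18*n^2 - 3*n*z + z^2)/(-5*n*z + 20*n + z^2 - 4*z)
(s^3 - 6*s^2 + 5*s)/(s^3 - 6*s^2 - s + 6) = s*(s - 5)/(s^2 - 5*s - 6)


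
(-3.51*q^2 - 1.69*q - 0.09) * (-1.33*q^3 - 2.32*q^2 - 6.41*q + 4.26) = 4.6683*q^5 + 10.3909*q^4 + 26.5396*q^3 - 3.9109*q^2 - 6.6225*q - 0.3834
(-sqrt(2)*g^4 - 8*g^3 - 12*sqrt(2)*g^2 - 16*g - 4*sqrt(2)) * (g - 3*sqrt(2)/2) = -sqrt(2)*g^5 - 5*g^4 + 20*g^2 + 20*sqrt(2)*g + 12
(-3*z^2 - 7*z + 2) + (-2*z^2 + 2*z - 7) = -5*z^2 - 5*z - 5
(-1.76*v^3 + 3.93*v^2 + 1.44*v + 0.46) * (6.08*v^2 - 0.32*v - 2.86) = -10.7008*v^5 + 24.4576*v^4 + 12.5312*v^3 - 8.9038*v^2 - 4.2656*v - 1.3156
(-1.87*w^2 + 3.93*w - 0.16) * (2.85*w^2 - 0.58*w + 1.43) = -5.3295*w^4 + 12.2851*w^3 - 5.4095*w^2 + 5.7127*w - 0.2288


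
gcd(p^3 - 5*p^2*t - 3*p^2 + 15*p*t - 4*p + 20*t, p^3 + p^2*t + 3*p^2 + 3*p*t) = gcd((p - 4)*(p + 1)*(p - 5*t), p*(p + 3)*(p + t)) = 1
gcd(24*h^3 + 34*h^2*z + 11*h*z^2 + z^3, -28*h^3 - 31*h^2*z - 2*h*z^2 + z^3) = 4*h^2 + 5*h*z + z^2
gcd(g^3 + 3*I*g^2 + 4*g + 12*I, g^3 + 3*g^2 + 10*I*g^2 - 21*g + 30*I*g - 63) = g + 3*I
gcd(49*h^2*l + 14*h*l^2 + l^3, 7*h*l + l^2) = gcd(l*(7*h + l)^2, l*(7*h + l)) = 7*h*l + l^2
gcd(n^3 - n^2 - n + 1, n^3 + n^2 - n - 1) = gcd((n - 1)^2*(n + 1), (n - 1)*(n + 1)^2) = n^2 - 1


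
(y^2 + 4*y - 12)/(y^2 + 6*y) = (y - 2)/y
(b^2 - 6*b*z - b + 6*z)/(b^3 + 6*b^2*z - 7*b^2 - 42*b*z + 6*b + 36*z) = (b - 6*z)/(b^2 + 6*b*z - 6*b - 36*z)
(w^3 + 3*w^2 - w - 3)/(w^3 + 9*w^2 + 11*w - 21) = (w + 1)/(w + 7)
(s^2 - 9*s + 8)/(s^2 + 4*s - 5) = (s - 8)/(s + 5)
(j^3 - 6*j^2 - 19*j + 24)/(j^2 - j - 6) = (-j^3 + 6*j^2 + 19*j - 24)/(-j^2 + j + 6)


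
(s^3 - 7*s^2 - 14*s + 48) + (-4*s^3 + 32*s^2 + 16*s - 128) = -3*s^3 + 25*s^2 + 2*s - 80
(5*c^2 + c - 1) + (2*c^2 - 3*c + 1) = 7*c^2 - 2*c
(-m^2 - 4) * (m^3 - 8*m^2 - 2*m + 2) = -m^5 + 8*m^4 - 2*m^3 + 30*m^2 + 8*m - 8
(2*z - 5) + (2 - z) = z - 3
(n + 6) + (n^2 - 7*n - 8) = n^2 - 6*n - 2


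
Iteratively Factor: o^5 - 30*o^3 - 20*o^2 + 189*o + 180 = (o - 5)*(o^4 + 5*o^3 - 5*o^2 - 45*o - 36) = (o - 5)*(o + 3)*(o^3 + 2*o^2 - 11*o - 12) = (o - 5)*(o + 3)*(o + 4)*(o^2 - 2*o - 3) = (o - 5)*(o - 3)*(o + 3)*(o + 4)*(o + 1)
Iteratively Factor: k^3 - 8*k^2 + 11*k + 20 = (k - 5)*(k^2 - 3*k - 4) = (k - 5)*(k + 1)*(k - 4)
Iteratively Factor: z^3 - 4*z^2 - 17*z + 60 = (z + 4)*(z^2 - 8*z + 15) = (z - 5)*(z + 4)*(z - 3)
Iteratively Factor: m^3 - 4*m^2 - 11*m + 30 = (m - 5)*(m^2 + m - 6) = (m - 5)*(m - 2)*(m + 3)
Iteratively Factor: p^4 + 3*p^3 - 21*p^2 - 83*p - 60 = (p - 5)*(p^3 + 8*p^2 + 19*p + 12) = (p - 5)*(p + 1)*(p^2 + 7*p + 12) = (p - 5)*(p + 1)*(p + 4)*(p + 3)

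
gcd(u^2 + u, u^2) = u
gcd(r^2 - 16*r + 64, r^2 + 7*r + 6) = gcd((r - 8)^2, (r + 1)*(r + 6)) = 1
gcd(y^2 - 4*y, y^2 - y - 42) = 1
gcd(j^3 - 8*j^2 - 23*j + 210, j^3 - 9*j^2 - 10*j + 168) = j^2 - 13*j + 42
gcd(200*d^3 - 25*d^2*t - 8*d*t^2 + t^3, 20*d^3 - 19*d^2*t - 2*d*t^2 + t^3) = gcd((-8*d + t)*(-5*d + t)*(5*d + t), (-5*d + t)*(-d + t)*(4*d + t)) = -5*d + t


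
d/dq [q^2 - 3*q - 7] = 2*q - 3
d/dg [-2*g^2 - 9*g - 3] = -4*g - 9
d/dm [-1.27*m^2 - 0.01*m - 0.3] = -2.54*m - 0.01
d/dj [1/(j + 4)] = -1/(j + 4)^2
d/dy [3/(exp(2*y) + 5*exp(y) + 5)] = (-6*exp(y) - 15)*exp(y)/(exp(2*y) + 5*exp(y) + 5)^2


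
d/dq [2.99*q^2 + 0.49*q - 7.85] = 5.98*q + 0.49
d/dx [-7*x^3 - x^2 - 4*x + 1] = -21*x^2 - 2*x - 4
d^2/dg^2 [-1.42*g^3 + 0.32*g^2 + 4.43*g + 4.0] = 0.64 - 8.52*g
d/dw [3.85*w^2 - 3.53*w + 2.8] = 7.7*w - 3.53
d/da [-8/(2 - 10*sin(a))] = -20*cos(a)/(5*sin(a) - 1)^2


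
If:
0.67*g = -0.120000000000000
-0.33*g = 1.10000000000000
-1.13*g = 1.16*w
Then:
No Solution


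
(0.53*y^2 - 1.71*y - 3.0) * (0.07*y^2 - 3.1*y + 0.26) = 0.0371*y^4 - 1.7627*y^3 + 5.2288*y^2 + 8.8554*y - 0.78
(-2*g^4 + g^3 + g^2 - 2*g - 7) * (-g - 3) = 2*g^5 + 5*g^4 - 4*g^3 - g^2 + 13*g + 21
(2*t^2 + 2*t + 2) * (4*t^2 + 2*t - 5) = 8*t^4 + 12*t^3 + 2*t^2 - 6*t - 10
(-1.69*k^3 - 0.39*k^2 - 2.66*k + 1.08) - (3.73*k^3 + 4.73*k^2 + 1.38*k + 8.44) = -5.42*k^3 - 5.12*k^2 - 4.04*k - 7.36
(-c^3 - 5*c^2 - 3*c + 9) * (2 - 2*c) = 2*c^4 + 8*c^3 - 4*c^2 - 24*c + 18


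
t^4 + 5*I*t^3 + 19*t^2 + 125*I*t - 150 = (t - 5*I)*(t + 2*I)*(t + 3*I)*(t + 5*I)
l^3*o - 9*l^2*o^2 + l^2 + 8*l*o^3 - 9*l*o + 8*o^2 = (l - 8*o)*(l - o)*(l*o + 1)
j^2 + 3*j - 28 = (j - 4)*(j + 7)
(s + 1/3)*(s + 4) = s^2 + 13*s/3 + 4/3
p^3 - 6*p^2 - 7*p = p*(p - 7)*(p + 1)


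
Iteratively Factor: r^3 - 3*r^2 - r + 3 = (r - 1)*(r^2 - 2*r - 3) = (r - 3)*(r - 1)*(r + 1)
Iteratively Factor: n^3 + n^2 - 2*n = (n + 2)*(n^2 - n) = n*(n + 2)*(n - 1)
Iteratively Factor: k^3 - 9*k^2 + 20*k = (k - 4)*(k^2 - 5*k) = (k - 5)*(k - 4)*(k)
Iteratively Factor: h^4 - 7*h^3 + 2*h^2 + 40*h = (h - 4)*(h^3 - 3*h^2 - 10*h) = (h - 5)*(h - 4)*(h^2 + 2*h) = (h - 5)*(h - 4)*(h + 2)*(h)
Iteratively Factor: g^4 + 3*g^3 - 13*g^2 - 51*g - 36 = (g + 1)*(g^3 + 2*g^2 - 15*g - 36) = (g - 4)*(g + 1)*(g^2 + 6*g + 9) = (g - 4)*(g + 1)*(g + 3)*(g + 3)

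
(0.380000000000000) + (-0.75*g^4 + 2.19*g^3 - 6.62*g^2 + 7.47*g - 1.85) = -0.75*g^4 + 2.19*g^3 - 6.62*g^2 + 7.47*g - 1.47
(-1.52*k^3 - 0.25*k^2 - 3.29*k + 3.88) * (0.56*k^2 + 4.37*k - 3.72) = -0.8512*k^5 - 6.7824*k^4 + 2.7195*k^3 - 11.2745*k^2 + 29.1944*k - 14.4336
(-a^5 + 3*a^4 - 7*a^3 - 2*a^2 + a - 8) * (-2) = 2*a^5 - 6*a^4 + 14*a^3 + 4*a^2 - 2*a + 16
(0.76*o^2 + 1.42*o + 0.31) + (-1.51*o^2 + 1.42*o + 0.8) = -0.75*o^2 + 2.84*o + 1.11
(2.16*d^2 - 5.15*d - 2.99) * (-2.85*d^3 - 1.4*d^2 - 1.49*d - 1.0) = -6.156*d^5 + 11.6535*d^4 + 12.5131*d^3 + 9.6995*d^2 + 9.6051*d + 2.99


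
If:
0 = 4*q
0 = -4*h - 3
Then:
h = -3/4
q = 0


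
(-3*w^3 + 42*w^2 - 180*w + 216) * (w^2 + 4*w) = -3*w^5 + 30*w^4 - 12*w^3 - 504*w^2 + 864*w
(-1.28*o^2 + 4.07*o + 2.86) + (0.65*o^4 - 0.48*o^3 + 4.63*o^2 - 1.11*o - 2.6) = 0.65*o^4 - 0.48*o^3 + 3.35*o^2 + 2.96*o + 0.26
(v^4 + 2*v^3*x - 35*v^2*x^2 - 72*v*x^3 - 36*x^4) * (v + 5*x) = v^5 + 7*v^4*x - 25*v^3*x^2 - 247*v^2*x^3 - 396*v*x^4 - 180*x^5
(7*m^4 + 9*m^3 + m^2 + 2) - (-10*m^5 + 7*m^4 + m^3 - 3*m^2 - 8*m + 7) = 10*m^5 + 8*m^3 + 4*m^2 + 8*m - 5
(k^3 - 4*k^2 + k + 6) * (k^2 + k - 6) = k^5 - 3*k^4 - 9*k^3 + 31*k^2 - 36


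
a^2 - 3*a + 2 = (a - 2)*(a - 1)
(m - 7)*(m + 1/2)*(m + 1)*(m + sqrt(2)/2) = m^4 - 11*m^3/2 + sqrt(2)*m^3/2 - 10*m^2 - 11*sqrt(2)*m^2/4 - 5*sqrt(2)*m - 7*m/2 - 7*sqrt(2)/4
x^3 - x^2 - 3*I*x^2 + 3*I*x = x*(x - 1)*(x - 3*I)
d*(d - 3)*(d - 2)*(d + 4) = d^4 - d^3 - 14*d^2 + 24*d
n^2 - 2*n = n*(n - 2)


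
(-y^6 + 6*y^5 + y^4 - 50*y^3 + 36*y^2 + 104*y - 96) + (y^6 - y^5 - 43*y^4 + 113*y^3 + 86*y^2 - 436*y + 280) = 5*y^5 - 42*y^4 + 63*y^3 + 122*y^2 - 332*y + 184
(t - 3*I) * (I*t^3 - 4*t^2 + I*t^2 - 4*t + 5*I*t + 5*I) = I*t^4 - t^3 + I*t^3 - t^2 + 17*I*t^2 + 15*t + 17*I*t + 15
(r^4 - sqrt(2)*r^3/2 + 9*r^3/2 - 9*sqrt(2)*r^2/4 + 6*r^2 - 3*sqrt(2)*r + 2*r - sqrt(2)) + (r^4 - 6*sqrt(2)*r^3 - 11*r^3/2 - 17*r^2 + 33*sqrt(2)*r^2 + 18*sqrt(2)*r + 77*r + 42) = 2*r^4 - 13*sqrt(2)*r^3/2 - r^3 - 11*r^2 + 123*sqrt(2)*r^2/4 + 15*sqrt(2)*r + 79*r - sqrt(2) + 42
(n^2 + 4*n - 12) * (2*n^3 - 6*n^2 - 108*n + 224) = 2*n^5 + 2*n^4 - 156*n^3 - 136*n^2 + 2192*n - 2688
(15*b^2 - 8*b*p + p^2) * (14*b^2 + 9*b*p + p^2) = 210*b^4 + 23*b^3*p - 43*b^2*p^2 + b*p^3 + p^4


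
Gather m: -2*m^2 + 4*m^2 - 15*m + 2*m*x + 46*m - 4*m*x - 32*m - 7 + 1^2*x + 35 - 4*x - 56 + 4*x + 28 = 2*m^2 + m*(-2*x - 1) + x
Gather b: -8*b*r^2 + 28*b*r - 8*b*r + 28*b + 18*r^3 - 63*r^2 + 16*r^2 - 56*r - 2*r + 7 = b*(-8*r^2 + 20*r + 28) + 18*r^3 - 47*r^2 - 58*r + 7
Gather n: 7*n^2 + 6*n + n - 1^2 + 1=7*n^2 + 7*n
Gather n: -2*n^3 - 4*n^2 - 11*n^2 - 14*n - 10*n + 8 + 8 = -2*n^3 - 15*n^2 - 24*n + 16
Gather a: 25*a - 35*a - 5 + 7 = 2 - 10*a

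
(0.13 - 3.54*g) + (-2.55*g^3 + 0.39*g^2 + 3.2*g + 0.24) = -2.55*g^3 + 0.39*g^2 - 0.34*g + 0.37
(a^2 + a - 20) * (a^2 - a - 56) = a^4 - 77*a^2 - 36*a + 1120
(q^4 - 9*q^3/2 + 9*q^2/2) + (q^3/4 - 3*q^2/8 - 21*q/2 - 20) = q^4 - 17*q^3/4 + 33*q^2/8 - 21*q/2 - 20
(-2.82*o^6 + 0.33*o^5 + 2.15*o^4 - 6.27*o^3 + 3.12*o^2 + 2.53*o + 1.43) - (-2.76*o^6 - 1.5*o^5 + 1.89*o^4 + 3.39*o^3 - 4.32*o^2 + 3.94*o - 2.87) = -0.0600000000000001*o^6 + 1.83*o^5 + 0.26*o^4 - 9.66*o^3 + 7.44*o^2 - 1.41*o + 4.3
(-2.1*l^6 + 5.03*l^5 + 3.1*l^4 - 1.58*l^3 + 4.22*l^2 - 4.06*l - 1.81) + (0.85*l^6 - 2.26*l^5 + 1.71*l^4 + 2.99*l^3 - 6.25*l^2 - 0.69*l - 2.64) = -1.25*l^6 + 2.77*l^5 + 4.81*l^4 + 1.41*l^3 - 2.03*l^2 - 4.75*l - 4.45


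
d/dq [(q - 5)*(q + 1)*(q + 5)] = 3*q^2 + 2*q - 25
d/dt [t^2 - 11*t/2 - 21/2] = 2*t - 11/2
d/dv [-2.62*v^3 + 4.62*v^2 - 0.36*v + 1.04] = -7.86*v^2 + 9.24*v - 0.36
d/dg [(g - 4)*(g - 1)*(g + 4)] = 3*g^2 - 2*g - 16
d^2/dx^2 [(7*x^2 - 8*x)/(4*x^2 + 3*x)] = -424/(64*x^3 + 144*x^2 + 108*x + 27)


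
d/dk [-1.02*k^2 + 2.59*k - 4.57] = 2.59 - 2.04*k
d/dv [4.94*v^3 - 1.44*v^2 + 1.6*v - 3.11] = 14.82*v^2 - 2.88*v + 1.6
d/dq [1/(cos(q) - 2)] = sin(q)/(cos(q) - 2)^2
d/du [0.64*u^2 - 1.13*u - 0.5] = 1.28*u - 1.13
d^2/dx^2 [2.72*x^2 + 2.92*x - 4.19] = 5.44000000000000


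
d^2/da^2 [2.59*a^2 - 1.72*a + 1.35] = 5.18000000000000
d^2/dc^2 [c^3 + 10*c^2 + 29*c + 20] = 6*c + 20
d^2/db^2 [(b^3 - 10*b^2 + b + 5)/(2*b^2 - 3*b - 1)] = 6*(-15*b^3 + 3*b^2 - 27*b + 14)/(8*b^6 - 36*b^5 + 42*b^4 + 9*b^3 - 21*b^2 - 9*b - 1)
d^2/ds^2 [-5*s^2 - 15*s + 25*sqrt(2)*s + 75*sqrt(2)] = -10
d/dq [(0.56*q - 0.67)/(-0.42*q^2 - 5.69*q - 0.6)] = (0.2352*q^2 - 0.5628*q - 4.1483)/(0.1764*q^4 + 4.7796*q^3 + 32.8801*q^2 + 6.828*q + 0.36)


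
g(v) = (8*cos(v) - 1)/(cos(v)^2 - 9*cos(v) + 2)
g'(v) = (2*sin(v)*cos(v) - 9*sin(v))*(8*cos(v) - 1)/(cos(v)^2 - 9*cos(v) + 2)^2 - 8*sin(v)/(cos(v)^2 - 9*cos(v) + 2)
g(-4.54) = -0.66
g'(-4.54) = -0.50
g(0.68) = -1.19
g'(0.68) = -0.12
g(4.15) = -0.74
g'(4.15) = 0.06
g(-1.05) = -1.34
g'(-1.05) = 1.05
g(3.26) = -0.75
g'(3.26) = -0.00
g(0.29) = -1.17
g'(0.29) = -0.01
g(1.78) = -0.68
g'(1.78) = -0.40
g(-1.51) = -0.35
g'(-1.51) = 3.34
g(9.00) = -0.75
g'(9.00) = 0.00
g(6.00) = -1.17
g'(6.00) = 0.01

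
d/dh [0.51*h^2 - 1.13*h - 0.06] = 1.02*h - 1.13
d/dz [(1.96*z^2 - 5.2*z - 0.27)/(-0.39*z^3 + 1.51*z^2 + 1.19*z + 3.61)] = (0.7644*z^4 - 4.056*z^3 + 9.8685*z^2 + 14.9666*z - 18.4507)/(0.1521*z^6 - 1.1778*z^5 + 1.3519*z^4 + 0.778*z^3 + 12.3183*z^2 + 8.5918*z + 13.0321)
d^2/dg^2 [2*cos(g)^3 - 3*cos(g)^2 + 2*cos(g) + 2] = -7*cos(g)/2 + 6*cos(2*g) - 9*cos(3*g)/2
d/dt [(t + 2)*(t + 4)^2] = (t + 4)*(3*t + 8)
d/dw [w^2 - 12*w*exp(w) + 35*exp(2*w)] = -12*w*exp(w) + 2*w + 70*exp(2*w) - 12*exp(w)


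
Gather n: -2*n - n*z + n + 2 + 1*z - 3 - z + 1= n*(-z - 1)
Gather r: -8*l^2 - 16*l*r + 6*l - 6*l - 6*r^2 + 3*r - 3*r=-8*l^2 - 16*l*r - 6*r^2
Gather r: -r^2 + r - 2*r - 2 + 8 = -r^2 - r + 6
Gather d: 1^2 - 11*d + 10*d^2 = 10*d^2 - 11*d + 1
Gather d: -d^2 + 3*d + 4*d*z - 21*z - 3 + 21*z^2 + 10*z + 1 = -d^2 + d*(4*z + 3) + 21*z^2 - 11*z - 2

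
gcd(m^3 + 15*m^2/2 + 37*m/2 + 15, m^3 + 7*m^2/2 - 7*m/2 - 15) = m^2 + 11*m/2 + 15/2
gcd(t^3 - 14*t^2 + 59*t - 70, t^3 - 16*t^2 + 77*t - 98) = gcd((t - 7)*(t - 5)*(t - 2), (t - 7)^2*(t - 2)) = t^2 - 9*t + 14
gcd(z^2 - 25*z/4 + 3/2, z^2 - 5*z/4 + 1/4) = z - 1/4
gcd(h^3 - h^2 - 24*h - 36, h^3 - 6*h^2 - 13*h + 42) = h + 3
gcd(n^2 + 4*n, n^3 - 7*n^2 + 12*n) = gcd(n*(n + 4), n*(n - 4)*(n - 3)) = n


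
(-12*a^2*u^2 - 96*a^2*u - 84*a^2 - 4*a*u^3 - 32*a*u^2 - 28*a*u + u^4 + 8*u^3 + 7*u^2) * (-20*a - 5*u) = 240*a^3*u^2 + 1920*a^3*u + 1680*a^3 + 140*a^2*u^3 + 1120*a^2*u^2 + 980*a^2*u - 5*u^5 - 40*u^4 - 35*u^3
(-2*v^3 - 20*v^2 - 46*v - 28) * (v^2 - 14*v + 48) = -2*v^5 + 8*v^4 + 138*v^3 - 344*v^2 - 1816*v - 1344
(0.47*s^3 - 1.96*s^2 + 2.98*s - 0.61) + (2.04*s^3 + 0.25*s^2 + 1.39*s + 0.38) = 2.51*s^3 - 1.71*s^2 + 4.37*s - 0.23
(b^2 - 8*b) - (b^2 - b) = -7*b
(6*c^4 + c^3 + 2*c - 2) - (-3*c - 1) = 6*c^4 + c^3 + 5*c - 1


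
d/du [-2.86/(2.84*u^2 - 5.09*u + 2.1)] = (16.2448*u - 14.5574)/(2.84*u^2 - 5.09*u + 2.1)^2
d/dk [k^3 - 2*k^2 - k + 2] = 3*k^2 - 4*k - 1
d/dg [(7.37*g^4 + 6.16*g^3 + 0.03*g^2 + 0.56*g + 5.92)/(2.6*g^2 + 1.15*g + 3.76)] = (38.324*g^5 + 41.4425*g^4 + 125.0128*g^3 + 68.0633*g^2 - 30.5584*g - 4.7024)/(6.76*g^4 + 5.98*g^3 + 20.8745*g^2 + 8.648*g + 14.1376)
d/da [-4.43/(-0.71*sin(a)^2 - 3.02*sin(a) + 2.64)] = -(6.2906*sin(a) + 13.3786)*cos(a)/(0.71*sin(a)^2 + 3.02*sin(a) - 2.64)^2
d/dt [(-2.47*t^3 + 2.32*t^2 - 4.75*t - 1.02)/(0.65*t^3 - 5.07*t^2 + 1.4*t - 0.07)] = (11.0149*t^4 - 0.741*t^3 - 18.3268*t^2 - 10.6676*t + 1.7605)/(0.4225*t^6 - 6.591*t^5 + 27.5249*t^4 - 14.287*t^3 + 2.6698*t^2 - 0.196*t + 0.0049)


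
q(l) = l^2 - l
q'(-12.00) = -25.00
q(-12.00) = 156.00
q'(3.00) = 5.00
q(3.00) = 6.00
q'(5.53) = 10.06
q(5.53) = 25.05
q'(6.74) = 12.48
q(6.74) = 38.69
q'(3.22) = 5.44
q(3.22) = 7.15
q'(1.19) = 1.38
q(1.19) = 0.23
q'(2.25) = 3.50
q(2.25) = 2.81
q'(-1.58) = -4.16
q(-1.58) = 4.08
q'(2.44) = 3.88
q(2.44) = 3.51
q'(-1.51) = -4.02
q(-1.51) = 3.79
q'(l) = 2*l - 1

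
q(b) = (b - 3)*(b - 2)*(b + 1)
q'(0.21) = -0.55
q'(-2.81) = 47.17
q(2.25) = -0.61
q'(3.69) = 12.33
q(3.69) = 5.47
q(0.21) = 6.04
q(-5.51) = -288.23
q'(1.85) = -3.53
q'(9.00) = 172.00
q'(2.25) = -1.81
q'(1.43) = -4.31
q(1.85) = 0.49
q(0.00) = 6.00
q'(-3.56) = 67.50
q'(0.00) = 1.00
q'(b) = (b - 3)*(b - 2) + (b - 3)*(b + 1) + (b - 2)*(b + 1) = 3*b^2 - 8*b + 1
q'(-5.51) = 136.16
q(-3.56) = -93.37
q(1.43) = 2.17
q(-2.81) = -50.58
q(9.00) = 420.00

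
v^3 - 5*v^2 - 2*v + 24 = (v - 4)*(v - 3)*(v + 2)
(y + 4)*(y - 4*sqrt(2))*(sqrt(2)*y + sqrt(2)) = sqrt(2)*y^3 - 8*y^2 + 5*sqrt(2)*y^2 - 40*y + 4*sqrt(2)*y - 32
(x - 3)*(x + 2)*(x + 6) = x^3 + 5*x^2 - 12*x - 36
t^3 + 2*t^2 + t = t*(t + 1)^2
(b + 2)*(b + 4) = b^2 + 6*b + 8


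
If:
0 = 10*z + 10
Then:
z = -1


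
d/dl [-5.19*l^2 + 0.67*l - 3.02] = 0.67 - 10.38*l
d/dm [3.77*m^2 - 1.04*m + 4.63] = 7.54*m - 1.04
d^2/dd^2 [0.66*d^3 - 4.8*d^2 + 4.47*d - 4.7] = 3.96*d - 9.6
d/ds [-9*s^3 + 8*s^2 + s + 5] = -27*s^2 + 16*s + 1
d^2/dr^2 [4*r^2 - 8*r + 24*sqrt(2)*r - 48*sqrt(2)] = 8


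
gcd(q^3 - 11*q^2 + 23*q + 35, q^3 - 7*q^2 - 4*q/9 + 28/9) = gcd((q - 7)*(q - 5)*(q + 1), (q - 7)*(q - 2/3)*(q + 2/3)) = q - 7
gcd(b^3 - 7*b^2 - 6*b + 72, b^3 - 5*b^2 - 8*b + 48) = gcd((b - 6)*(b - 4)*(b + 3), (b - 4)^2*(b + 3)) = b^2 - b - 12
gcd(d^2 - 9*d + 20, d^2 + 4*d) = 1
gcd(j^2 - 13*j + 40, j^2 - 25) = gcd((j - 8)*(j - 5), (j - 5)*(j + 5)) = j - 5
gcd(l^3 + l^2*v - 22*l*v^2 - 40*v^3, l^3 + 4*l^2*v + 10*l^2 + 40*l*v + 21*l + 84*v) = l + 4*v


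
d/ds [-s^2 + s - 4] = 1 - 2*s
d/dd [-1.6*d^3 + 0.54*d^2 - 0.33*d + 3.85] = -4.8*d^2 + 1.08*d - 0.33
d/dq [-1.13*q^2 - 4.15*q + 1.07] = -2.26*q - 4.15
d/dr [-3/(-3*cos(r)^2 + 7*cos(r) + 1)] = 3*(6*cos(r) - 7)*sin(r)/(-3*cos(r)^2 + 7*cos(r) + 1)^2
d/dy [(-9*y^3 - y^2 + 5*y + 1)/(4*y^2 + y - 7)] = 6*(-6*y^4 - 3*y^3 + 28*y^2 + y - 6)/(16*y^4 + 8*y^3 - 55*y^2 - 14*y + 49)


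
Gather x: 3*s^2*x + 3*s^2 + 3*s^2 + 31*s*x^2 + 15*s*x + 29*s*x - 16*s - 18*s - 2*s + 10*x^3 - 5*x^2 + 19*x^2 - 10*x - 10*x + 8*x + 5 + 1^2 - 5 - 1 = 6*s^2 - 36*s + 10*x^3 + x^2*(31*s + 14) + x*(3*s^2 + 44*s - 12)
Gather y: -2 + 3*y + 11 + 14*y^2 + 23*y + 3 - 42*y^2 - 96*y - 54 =-28*y^2 - 70*y - 42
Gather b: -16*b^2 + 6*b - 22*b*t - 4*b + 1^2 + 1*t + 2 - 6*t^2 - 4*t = -16*b^2 + b*(2 - 22*t) - 6*t^2 - 3*t + 3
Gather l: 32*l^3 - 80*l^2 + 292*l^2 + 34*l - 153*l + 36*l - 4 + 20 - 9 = 32*l^3 + 212*l^2 - 83*l + 7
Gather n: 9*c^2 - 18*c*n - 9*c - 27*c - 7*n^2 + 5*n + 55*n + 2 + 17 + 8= 9*c^2 - 36*c - 7*n^2 + n*(60 - 18*c) + 27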